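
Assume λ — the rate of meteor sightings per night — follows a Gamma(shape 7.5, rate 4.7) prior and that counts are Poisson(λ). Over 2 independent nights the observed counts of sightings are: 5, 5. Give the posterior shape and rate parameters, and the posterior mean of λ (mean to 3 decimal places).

The Poisson likelihood adds the total count to the shape and the number of exposure periods to the rate. Here ∑xᵢ = 10 and n = 2, so shape 7.5→17.5 and rate 4.7→6.7.
Posterior mean = shape/rate = 17.5/6.7 = 2.612.

Posterior: Gamma(shape=17.5, rate=6.7); mean ≈ 2.612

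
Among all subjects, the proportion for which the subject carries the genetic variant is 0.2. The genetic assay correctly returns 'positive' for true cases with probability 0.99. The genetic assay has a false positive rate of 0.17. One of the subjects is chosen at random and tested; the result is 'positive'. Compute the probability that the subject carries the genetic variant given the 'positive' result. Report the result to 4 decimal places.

Write H for 'the subject carries the genetic variant'. Prior odds H:¬H = 0.2/0.8 = 0.25000. For the 'positive' outcome, the likelihood ratio is 0.99/0.17 = 5.8235.
Posterior odds = 0.25000 × 5.8235 = 1.4559, so P(H|E) = 1.4559/(1+1.4559) = 0.5928.

P(H | E) ≈ 0.5928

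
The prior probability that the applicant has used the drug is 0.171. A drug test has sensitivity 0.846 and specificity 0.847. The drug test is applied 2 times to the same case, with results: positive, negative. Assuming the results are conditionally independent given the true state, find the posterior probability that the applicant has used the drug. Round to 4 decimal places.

Posterior P(H) ≈ 0.1718

Let H be the event that the applicant has used the drug; start with P(H) = 0.171. P('positive'|H) = 0.846, P('positive'|¬H) = 0.153.
Update on result 1 ('positive'): P(H) ← 0.846·0.1710 / (0.846·0.1710 + 0.153·0.8290) = 0.14467/0.27150 = 0.5328.
Update on result 2 ('negative'): P(H) ← 0.154·0.5328 / (0.154·0.5328 + 0.847·0.4672) = 0.082056/0.47775 = 0.1718.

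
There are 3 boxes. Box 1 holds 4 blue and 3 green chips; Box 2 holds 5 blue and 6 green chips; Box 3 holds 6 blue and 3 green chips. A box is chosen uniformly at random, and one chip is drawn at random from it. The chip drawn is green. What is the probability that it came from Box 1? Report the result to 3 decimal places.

Posterior probability ≈ 0.328

Tabulate prior·likelihood by source: [1] prior 0.333333, lik 0.4286, product 0.1429; [2] prior 0.333333, lik 0.5455, product 0.1818; [3] prior 0.333333, lik 0.3333, product 0.1111.
Normalizing constant = 0.43579; the posterior for Box 1 is its product over the sum, 0.1429/0.43579 = 0.328.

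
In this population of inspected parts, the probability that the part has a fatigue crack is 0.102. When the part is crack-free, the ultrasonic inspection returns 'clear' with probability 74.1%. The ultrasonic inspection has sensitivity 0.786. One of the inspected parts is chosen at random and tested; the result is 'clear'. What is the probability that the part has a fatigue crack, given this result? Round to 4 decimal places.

Let H be the event that the part has a fatigue crack. P(H) = 0.102, so P(¬H) = 0.898. With E the 'clear' result, P(E|H) = 0.214 and P(E|¬H) = 0.741.
P(E) = 0.214·0.102 + 0.741·0.898 = 0.021828 + 0.66542 = 0.68725.
By Bayes' theorem, P(H|E) = 0.021828 / 0.68725 = 0.0318.

P(H | E) ≈ 0.0318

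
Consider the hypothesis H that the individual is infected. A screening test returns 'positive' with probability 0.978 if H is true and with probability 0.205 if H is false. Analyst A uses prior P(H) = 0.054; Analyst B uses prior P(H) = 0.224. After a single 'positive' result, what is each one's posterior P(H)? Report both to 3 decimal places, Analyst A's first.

The likelihood ratio for a 'positive' result is 0.978/0.205 = 4.7707.
Analyst A: prior odds 0.054/0.946 = 0.057082; posterior odds 0.27233; posterior probability 0.214.
Analyst B: prior odds 0.224/0.776 = 0.28866; posterior odds 1.3771; posterior probability 0.579.

Analyst A: 0.214; Analyst B: 0.579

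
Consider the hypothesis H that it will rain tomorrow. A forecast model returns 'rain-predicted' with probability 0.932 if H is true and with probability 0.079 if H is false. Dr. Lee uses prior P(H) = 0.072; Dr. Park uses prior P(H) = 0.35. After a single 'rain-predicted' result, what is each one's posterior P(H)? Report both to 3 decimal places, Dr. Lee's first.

P('+'|H) = 0.932, P('+'|¬H) = 0.079.
Dr. Lee: numerator 0.932·0.072 = 0.067104; evidence = 0.067104+0.079·0.928 = 0.14042; posterior = 0.478.
Dr. Park: numerator 0.932·0.35 = 0.32620; evidence = 0.32620+0.079·0.65 = 0.37755; posterior = 0.864.

Dr. Lee: 0.478; Dr. Park: 0.864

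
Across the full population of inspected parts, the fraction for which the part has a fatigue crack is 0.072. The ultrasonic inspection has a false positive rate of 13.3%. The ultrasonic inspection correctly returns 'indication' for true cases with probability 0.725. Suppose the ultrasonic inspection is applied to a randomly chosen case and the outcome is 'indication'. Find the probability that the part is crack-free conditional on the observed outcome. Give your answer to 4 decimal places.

P(¬H | E) ≈ 0.7028

Let H be the event that the part has a fatigue crack. P(H) = 0.072, so P(¬H) = 0.928. With E the 'indication' result, P(E|H) = 0.725 and P(E|¬H) = 0.133.
P(E) = 0.725·0.072 + 0.133·0.928 = 0.052200 + 0.12342 = 0.17562.
By Bayes' theorem, P(H|E) = 0.052200 / 0.17562 = 0.2972. Hence P(¬H|E) = 1 − 0.2972 = 0.7028.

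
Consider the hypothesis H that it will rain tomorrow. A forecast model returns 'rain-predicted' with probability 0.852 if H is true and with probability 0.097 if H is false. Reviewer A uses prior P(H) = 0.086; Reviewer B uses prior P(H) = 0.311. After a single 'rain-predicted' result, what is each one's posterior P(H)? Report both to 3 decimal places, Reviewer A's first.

Reviewer A: 0.452; Reviewer B: 0.799

The likelihood ratio for a 'rain-predicted' result is 0.852/0.097 = 8.7835.
Reviewer A: prior odds 0.086/0.914 = 0.094092; posterior odds 0.82646; posterior probability 0.452.
Reviewer B: prior odds 0.311/0.689 = 0.45138; posterior odds 3.9647; posterior probability 0.799.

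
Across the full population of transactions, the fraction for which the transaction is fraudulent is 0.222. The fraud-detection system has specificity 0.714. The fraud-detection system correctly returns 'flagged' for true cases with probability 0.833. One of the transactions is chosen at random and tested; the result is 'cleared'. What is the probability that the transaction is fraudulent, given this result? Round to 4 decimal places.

Let H be the event that the transaction is fraudulent. P(H) = 0.222, so P(¬H) = 0.778. With E the 'cleared' result, P(E|H) = 0.167 and P(E|¬H) = 0.714.
P(E) = 0.167·0.222 + 0.714·0.778 = 0.037074 + 0.55549 = 0.59257.
By Bayes' theorem, P(H|E) = 0.037074 / 0.59257 = 0.0626.

P(H | E) ≈ 0.0626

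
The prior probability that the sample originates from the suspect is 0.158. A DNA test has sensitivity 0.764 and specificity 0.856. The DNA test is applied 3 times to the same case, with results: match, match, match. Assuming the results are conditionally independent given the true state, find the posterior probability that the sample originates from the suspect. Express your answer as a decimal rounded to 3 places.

With H the event that the sample originates from the suspect, the joint likelihood of the observed sequence is P(data|H) = 0.764·0.764·0.764 = 0.44594 and P(data|¬H) = 0.144·0.144·0.144 = 0.0029860.
Bayes: P(H|data) = 0.158·0.44594 / (0.158·0.44594 + 0.842·0.0029860) = 0.070459/0.072973 = 0.9655.

Posterior P(H) ≈ 0.966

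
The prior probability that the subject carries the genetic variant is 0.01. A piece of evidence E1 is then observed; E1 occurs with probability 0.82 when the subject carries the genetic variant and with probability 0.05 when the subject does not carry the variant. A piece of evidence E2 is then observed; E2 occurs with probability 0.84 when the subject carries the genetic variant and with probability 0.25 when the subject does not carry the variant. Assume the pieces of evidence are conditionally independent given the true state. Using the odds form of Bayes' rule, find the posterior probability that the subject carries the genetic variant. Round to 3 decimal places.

Prior odds = 0.01/(1−0.01) = 0.010101. In log-odds, ln(0.010101) = -4.5951.
Add log likelihood ratios: ln(16.400) + ln(3.3600) = 4.0092.
Posterior log-odds = -0.58590, so posterior odds = exp(-0.58590) = 0.55661. Converting, P(H|E) = 0.55661/1.5566 = 0.358.

Posterior probability ≈ 0.358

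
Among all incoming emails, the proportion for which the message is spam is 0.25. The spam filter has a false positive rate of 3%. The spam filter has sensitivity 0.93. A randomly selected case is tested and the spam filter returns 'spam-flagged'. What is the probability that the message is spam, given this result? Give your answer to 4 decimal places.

P(H | E) ≈ 0.9118

Let H be the event that the message is spam. P(H) = 0.25, so P(¬H) = 0.75. With E the 'spam-flagged' result, P(E|H) = 0.93 and P(E|¬H) = 0.03.
P(E) = 0.93·0.25 + 0.03·0.75 = 0.23250 + 0.022500 = 0.25500.
By Bayes' theorem, P(H|E) = 0.23250 / 0.25500 = 0.9118.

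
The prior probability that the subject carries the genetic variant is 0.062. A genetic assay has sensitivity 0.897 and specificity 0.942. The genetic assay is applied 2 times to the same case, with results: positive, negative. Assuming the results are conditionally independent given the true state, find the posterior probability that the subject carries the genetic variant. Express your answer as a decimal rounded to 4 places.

Posterior P(H) ≈ 0.1005

Let H be the event that the subject carries the genetic variant; start with P(H) = 0.062. P('positive'|H) = 0.897, P('positive'|¬H) = 0.058.
Update on result 1 ('positive'): P(H) ← 0.897·0.0620 / (0.897·0.0620 + 0.058·0.9380) = 0.055614/0.11002 = 0.5055.
Update on result 2 ('negative'): P(H) ← 0.103·0.5055 / (0.103·0.5055 + 0.942·0.4945) = 0.052066/0.51789 = 0.1005.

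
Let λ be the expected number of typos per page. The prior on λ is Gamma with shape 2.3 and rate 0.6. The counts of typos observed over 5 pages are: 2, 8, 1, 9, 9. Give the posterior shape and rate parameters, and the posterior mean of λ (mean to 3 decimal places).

The Poisson likelihood adds the total count to the shape and the number of exposure periods to the rate. Here ∑xᵢ = 29 and n = 5, so shape 2.3→31.3 and rate 0.6→5.6.
Posterior mean = shape/rate = 31.3/5.6 = 5.589.

Posterior: Gamma(shape=31.3, rate=5.6); mean ≈ 5.589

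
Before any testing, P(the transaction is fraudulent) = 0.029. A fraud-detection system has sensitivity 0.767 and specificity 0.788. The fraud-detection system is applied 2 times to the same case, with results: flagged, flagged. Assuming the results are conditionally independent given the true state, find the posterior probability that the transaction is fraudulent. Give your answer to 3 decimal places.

Posterior P(H) ≈ 0.281

Let H be the event that the transaction is fraudulent; start with P(H) = 0.029. P('flagged'|H) = 0.767, P('flagged'|¬H) = 0.212.
Update on result 1 ('flagged'): P(H) ← 0.767·0.0290 / (0.767·0.0290 + 0.212·0.9710) = 0.022243/0.22809 = 0.0975.
Update on result 2 ('flagged'): P(H) ← 0.767·0.0975 / (0.767·0.0975 + 0.212·0.9025) = 0.074795/0.26612 = 0.2811.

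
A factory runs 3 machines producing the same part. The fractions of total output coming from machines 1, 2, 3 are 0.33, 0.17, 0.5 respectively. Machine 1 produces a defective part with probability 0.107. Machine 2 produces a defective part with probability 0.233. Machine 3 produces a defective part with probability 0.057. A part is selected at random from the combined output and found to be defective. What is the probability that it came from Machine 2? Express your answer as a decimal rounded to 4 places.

Posterior probability ≈ 0.3830

P(defective|M1) = 0.107; P(defective|M2) = 0.233; P(defective|M3) = 0.057.
Prior × likelihood for each source: 0.33·0.107=0.03531, 0.17·0.233=0.03961, 0.5·0.057=0.02850. Summing gives P(defective) = 0.10342.
P(Machine 2 | defective) = 0.03961 / 0.10342 = 0.3830.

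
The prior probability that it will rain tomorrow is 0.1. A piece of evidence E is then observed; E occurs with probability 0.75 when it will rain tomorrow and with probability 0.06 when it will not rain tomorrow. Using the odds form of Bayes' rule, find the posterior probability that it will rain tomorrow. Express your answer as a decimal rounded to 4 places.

Posterior probability ≈ 0.5814

Prior odds = 0.1/(1−0.1) = 0.11111. In log-odds, ln(0.11111) = -2.1972.
Add log likelihood ratio: ln(12.500) = 2.5257.
Posterior log-odds = 0.32850, so posterior odds = exp(0.32850) = 1.3889. Converting, P(H|E) = 1.3889/2.3889 = 0.5814.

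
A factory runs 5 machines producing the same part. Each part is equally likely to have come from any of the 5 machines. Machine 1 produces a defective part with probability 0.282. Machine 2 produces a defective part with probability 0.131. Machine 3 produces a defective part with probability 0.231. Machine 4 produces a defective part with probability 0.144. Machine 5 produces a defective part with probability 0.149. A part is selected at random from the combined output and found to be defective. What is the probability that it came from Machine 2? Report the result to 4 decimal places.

Posterior probability ≈ 0.1398

P(defective|M1) = 0.282; P(defective|M2) = 0.131; P(defective|M3) = 0.231; P(defective|M4) = 0.144; P(defective|M5) = 0.149.
Prior × likelihood for each source: 0.2·0.282=0.05640, 0.2·0.131=0.02620, 0.2·0.231=0.04620, 0.2·0.144=0.02880, 0.2·0.149=0.02980. Summing gives P(defective) = 0.18740.
P(Machine 2 | defective) = 0.02620 / 0.18740 = 0.1398.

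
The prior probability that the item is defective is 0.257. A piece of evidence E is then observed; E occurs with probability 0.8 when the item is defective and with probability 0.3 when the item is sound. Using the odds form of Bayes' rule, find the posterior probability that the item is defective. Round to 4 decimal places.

Prior odds = 0.257/(1−0.257) = 0.34590.
Likelihood ratio for E = 0.8/0.3 = 2.6667.
Posterior odds = prior odds × LR = 0.92239.
Posterior probability = odds/(1+odds) = 0.92239/1.9224 = 0.4798.

Posterior probability ≈ 0.4798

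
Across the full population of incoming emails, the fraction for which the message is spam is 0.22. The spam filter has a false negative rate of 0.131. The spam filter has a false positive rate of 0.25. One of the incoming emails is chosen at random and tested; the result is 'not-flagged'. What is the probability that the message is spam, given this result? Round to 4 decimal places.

Write H for 'the message is spam'. Prior odds H:¬H = 0.22/0.78 = 0.28205. For the 'not-flagged' outcome, the likelihood ratio is 0.131/0.75 = 0.17467.
Posterior odds = 0.28205 × 0.17467 = 0.049265, so P(H|E) = 0.049265/(1+0.049265) = 0.0470.

P(H | E) ≈ 0.0470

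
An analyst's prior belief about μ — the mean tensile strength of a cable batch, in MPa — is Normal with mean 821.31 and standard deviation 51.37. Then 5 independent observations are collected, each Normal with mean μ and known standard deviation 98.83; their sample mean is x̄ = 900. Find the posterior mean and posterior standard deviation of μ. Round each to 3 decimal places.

With known σ, the Normal prior is conjugate. Weight on the data is w = (n/σ²)/(n/σ² + 1/τ₀²) = 0.00051191/(0.00051191+0.00037895) = 0.57462.
Posterior mean = w·x̄ + (1−w)·μ₀ = 0.57462·900 + 0.42538·821.31 = 866.527. Posterior variance = 1/(0.00051191+0.00037895) = 1122.51, so SD = 33.504.

Posterior mean ≈ 866.527; posterior SD ≈ 33.504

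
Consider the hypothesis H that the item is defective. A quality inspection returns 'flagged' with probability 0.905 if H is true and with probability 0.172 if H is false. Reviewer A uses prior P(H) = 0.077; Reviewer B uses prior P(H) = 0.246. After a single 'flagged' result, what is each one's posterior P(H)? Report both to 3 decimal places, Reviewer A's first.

Reviewer A: 0.305; Reviewer B: 0.632

P('+'|H) = 0.905, P('+'|¬H) = 0.172.
Reviewer A: numerator 0.905·0.077 = 0.069685; evidence = 0.069685+0.172·0.923 = 0.22844; posterior = 0.305.
Reviewer B: numerator 0.905·0.246 = 0.22263; evidence = 0.22263+0.172·0.754 = 0.35232; posterior = 0.632.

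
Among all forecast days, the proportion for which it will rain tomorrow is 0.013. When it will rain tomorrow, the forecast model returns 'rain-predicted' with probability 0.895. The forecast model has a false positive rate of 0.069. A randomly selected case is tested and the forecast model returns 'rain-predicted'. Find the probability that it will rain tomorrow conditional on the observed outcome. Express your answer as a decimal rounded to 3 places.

P(H | E) ≈ 0.146

Let H be the event that it will rain tomorrow. P(H) = 0.013, so P(¬H) = 0.987. With E the 'rain-predicted' result, P(E|H) = 0.895 and P(E|¬H) = 0.069.
P(E) = 0.895·0.013 + 0.069·0.987 = 0.011635 + 0.068103 = 0.079738.
By Bayes' theorem, P(H|E) = 0.011635 / 0.079738 = 0.146.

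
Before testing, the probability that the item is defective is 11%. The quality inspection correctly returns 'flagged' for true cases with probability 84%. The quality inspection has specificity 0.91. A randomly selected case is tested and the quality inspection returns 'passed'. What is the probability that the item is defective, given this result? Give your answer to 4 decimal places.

P(H | E) ≈ 0.0213

Let H be the event that the item is defective. P(H) = 0.11, so P(¬H) = 0.89. With E the 'passed' result, P(E|H) = 0.16 and P(E|¬H) = 0.91.
P(E) = 0.16·0.11 + 0.91·0.89 = 0.017600 + 0.80990 = 0.82750.
By Bayes' theorem, P(H|E) = 0.017600 / 0.82750 = 0.0213.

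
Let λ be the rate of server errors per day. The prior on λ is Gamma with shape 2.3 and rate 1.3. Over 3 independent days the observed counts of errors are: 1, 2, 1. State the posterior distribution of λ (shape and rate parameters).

Posterior: Gamma(shape=6.3, rate=4.3)

Total count ∑xᵢ = 4 over n = 3 days.
Gamma is conjugate to the Poisson likelihood: posterior is Gamma(shape = 2.3+4 = 6.3, rate = 1.3+3 = 4.3).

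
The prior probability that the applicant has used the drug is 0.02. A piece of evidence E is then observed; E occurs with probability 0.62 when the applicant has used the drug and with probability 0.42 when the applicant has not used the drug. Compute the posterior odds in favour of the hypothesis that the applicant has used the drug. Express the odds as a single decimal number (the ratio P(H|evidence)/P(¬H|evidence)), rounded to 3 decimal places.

Prior odds = 0.02/(1−0.02) = 0.020408.
Likelihood ratio for E = 0.62/0.42 = 1.4762.
Posterior odds = prior odds × LR = 0.030126.

Posterior odds ≈ 0.030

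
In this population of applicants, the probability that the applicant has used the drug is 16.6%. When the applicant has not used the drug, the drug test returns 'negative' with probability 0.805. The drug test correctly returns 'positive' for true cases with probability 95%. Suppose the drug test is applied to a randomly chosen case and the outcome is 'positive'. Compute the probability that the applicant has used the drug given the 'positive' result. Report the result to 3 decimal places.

P(H | E) ≈ 0.492

Write H for 'the applicant has used the drug'. Prior odds H:¬H = 0.166/0.834 = 0.19904. For the 'positive' outcome, the likelihood ratio is 0.95/0.195 = 4.8718.
Posterior odds = 0.19904 × 4.8718 = 0.96969, so P(H|E) = 0.96969/(1+0.96969) = 0.492.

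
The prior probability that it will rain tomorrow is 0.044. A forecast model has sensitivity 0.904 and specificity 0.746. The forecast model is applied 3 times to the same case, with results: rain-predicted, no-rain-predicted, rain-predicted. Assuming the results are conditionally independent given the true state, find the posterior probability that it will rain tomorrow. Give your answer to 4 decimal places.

Posterior P(H) ≈ 0.0698

With H the event that it will rain tomorrow, the joint likelihood of the observed sequence is P(data|H) = 0.904·0.096·0.904 = 0.078453 and P(data|¬H) = 0.254·0.746·0.254 = 0.048129.
Bayes: P(H|data) = 0.044·0.078453 / (0.044·0.078453 + 0.956·0.048129) = 0.0034519/0.049463 = 0.0698.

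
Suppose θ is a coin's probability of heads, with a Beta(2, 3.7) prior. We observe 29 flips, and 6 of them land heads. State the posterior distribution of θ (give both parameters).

Observing 6 successes and 23 failures updates Beta(2, 3.7) by adding the success and failure counts to the two shape parameters: α = 2+6 = 8, β = 3.7+23 = 26.7.

Posterior: Beta(8, 26.7)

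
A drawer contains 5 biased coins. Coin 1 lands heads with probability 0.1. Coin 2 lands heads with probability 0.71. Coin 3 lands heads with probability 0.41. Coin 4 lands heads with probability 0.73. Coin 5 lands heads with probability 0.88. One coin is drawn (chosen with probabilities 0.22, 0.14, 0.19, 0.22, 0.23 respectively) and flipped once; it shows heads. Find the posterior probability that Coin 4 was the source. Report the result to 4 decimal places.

Tabulate prior·likelihood by source: [1] prior 0.22, lik 0.1, product 0.02200; [2] prior 0.14, lik 0.71, product 0.09940; [3] prior 0.19, lik 0.41, product 0.07790; [4] prior 0.22, lik 0.73, product 0.1606; [5] prior 0.23, lik 0.88, product 0.2024.
Normalizing constant = 0.56230; the posterior for Coin 4 is its product over the sum, 0.1606/0.56230 = 0.2856.

Posterior probability ≈ 0.2856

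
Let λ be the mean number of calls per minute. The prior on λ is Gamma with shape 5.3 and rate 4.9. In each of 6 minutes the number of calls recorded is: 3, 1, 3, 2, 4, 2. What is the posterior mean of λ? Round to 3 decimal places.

Total count ∑xᵢ = 15 over n = 6 minutes.
Gamma is conjugate to the Poisson likelihood: posterior is Gamma(shape = 5.3+15 = 20.3, rate = 4.9+6 = 10.9).
Posterior mean = shape/rate = 20.3/10.9 = 1.862.

Posterior mean ≈ 1.862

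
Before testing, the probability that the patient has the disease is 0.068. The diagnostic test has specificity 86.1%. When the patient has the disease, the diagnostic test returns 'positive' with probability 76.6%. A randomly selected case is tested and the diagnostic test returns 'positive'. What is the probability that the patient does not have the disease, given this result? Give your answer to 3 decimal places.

Write H for 'the patient has the disease'. Prior odds H:¬H = 0.068/0.932 = 0.072961. For the 'positive' outcome, the likelihood ratio is 0.766/0.139 = 5.5108.
Posterior odds = 0.072961 × 5.5108 = 0.40207, so P(H|E) = 0.40207/(1+0.40207) = 0.287. Then P(¬H|E) = 1 − 0.287 = 0.713.

P(¬H | E) ≈ 0.713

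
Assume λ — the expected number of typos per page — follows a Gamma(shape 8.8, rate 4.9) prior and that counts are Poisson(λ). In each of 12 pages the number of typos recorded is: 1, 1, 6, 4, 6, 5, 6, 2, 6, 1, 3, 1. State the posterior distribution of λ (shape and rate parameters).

Posterior: Gamma(shape=50.8, rate=16.9)

Total count ∑xᵢ = 42 over n = 12 pages.
Gamma is conjugate to the Poisson likelihood: posterior is Gamma(shape = 8.8+42 = 50.8, rate = 4.9+12 = 16.9).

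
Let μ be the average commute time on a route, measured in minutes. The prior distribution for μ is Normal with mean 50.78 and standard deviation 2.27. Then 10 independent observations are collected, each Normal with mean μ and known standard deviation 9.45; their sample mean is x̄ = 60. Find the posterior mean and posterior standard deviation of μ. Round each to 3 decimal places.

Posterior mean ≈ 54.154; posterior SD ≈ 1.808

Prior precision 1/τ₀² = 1/2.27² = 0.194065; data precision n/σ² = 10/9.45² = 0.111979.
Posterior precision = 0.194065 + 0.111979 = 0.306044, giving posterior SD = 1/√0.306044 = 1.808.
Posterior mean = (0.194065·50.78 + 0.111979·60) / 0.306044 = 54.154.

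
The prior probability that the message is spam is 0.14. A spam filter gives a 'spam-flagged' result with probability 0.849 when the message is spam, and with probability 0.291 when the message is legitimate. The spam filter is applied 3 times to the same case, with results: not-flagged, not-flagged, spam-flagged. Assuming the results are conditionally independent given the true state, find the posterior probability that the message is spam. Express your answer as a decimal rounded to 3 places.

Posterior P(H) ≈ 0.021

With H the event that the message is spam, the joint likelihood of the observed sequence is P(data|H) = 0.151·0.151·0.849 = 0.019358 and P(data|¬H) = 0.709·0.709·0.291 = 0.14628.
Bayes: P(H|data) = 0.14·0.019358 / (0.14·0.019358 + 0.86·0.14628) = 0.0027101/0.12851 = 0.0211.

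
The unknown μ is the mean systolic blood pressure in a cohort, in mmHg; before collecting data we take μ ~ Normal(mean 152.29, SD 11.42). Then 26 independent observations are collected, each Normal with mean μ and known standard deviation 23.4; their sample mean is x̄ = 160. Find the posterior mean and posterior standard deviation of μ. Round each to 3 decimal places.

Posterior mean ≈ 158.928; posterior SD ≈ 4.258

Prior precision 1/τ₀² = 1/11.42² = 0.00766775; data precision n/σ² = 26/23.4² = 0.0474834.
Posterior precision = 0.00766775 + 0.0474834 = 0.0551511, giving posterior SD = 1/√0.0551511 = 4.258.
Posterior mean = (0.00766775·152.29 + 0.0474834·160) / 0.0551511 = 158.928.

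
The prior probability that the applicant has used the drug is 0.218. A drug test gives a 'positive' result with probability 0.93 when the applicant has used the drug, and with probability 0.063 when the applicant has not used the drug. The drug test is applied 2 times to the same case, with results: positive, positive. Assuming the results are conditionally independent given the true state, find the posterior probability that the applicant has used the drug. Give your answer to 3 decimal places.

Posterior P(H) ≈ 0.984

With H the event that the applicant has used the drug, the joint likelihood of the observed sequence is P(data|H) = 0.93·0.93 = 0.86490 and P(data|¬H) = 0.063·0.063 = 0.0039690.
Bayes: P(H|data) = 0.218·0.86490 / (0.218·0.86490 + 0.782·0.0039690) = 0.18855/0.19165 = 0.9838.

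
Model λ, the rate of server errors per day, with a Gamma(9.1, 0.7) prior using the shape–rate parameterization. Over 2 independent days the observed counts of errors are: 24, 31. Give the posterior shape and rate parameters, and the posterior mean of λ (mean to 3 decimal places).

Posterior: Gamma(shape=64.1, rate=2.7); mean ≈ 23.741

The Poisson likelihood adds the total count to the shape and the number of exposure periods to the rate. Here ∑xᵢ = 55 and n = 2, so shape 9.1→64.1 and rate 0.7→2.7.
Posterior mean = shape/rate = 64.1/2.7 = 23.741.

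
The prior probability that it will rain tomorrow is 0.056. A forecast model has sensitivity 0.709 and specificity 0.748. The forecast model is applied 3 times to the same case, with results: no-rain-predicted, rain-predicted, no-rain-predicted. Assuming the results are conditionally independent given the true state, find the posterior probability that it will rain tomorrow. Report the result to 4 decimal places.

Let H be the event that it will rain tomorrow; start with P(H) = 0.056. P('rain-predicted'|H) = 0.709, P('rain-predicted'|¬H) = 0.252.
Update on result 1 ('no-rain-predicted'): P(H) ← 0.291·0.0560 / (0.291·0.0560 + 0.748·0.9440) = 0.016296/0.72241 = 0.0226.
Update on result 2 ('rain-predicted'): P(H) ← 0.709·0.0226 / (0.709·0.0226 + 0.252·0.9774) = 0.015994/0.26231 = 0.0610.
Update on result 3 ('no-rain-predicted'): P(H) ← 0.291·0.0610 / (0.291·0.0610 + 0.748·0.9390) = 0.017743/0.72014 = 0.0246.

Posterior P(H) ≈ 0.0246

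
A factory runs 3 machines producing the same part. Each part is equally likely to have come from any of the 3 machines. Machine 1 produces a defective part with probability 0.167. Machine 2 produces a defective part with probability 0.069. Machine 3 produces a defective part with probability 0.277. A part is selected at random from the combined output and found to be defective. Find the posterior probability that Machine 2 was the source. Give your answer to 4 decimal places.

P(defective|M1) = 0.167; P(defective|M2) = 0.069; P(defective|M3) = 0.277.
Prior × likelihood for each source: 0.333333·0.167=0.05567, 0.333333·0.069=0.02300, 0.333333·0.277=0.09233. Summing gives P(defective) = 0.17100.
P(Machine 2 | defective) = 0.02300 / 0.17100 = 0.1345.

Posterior probability ≈ 0.1345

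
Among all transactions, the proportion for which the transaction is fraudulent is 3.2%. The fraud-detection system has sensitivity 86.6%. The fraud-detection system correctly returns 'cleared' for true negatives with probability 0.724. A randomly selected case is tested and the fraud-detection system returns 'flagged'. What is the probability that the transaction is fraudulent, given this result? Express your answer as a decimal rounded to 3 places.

Let H be the event that the transaction is fraudulent. P(H) = 0.032, so P(¬H) = 0.968. With E the 'flagged' result, P(E|H) = 0.866 and P(E|¬H) = 0.276.
P(E) = 0.866·0.032 + 0.276·0.968 = 0.027712 + 0.26717 = 0.29488.
By Bayes' theorem, P(H|E) = 0.027712 / 0.29488 = 0.094.

P(H | E) ≈ 0.094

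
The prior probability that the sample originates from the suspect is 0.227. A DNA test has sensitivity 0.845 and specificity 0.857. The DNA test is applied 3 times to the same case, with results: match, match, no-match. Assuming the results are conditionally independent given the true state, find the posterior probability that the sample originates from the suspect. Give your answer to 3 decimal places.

Posterior P(H) ≈ 0.650

With H the event that the sample originates from the suspect, the joint likelihood of the observed sequence is P(data|H) = 0.845·0.845·0.155 = 0.11067 and P(data|¬H) = 0.143·0.143·0.857 = 0.017525.
Bayes: P(H|data) = 0.227·0.11067 / (0.227·0.11067 + 0.773·0.017525) = 0.025123/0.038670 = 0.6497.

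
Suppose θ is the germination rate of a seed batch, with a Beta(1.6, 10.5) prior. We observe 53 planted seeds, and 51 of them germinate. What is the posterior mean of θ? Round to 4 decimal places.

The binomial likelihood is conjugate to the Beta prior: with 51 successes and 2 failures, the posterior is Beta(1.6+51, 10.5+2) = Beta(52.6, 12.5).
Posterior mean = α/(α+β) = 52.6/65.1 = 0.8080.

Posterior mean ≈ 0.8080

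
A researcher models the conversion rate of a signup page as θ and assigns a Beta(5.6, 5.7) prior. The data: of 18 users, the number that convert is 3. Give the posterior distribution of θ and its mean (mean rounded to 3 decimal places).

The binomial likelihood is conjugate to the Beta prior: with 3 successes and 15 failures, the posterior is Beta(5.6+3, 5.7+15) = Beta(8.6, 20.7).
E[θ | data] = 8.6/(8.6+20.7) = 0.294.

Posterior: Beta(8.6, 20.7); mean ≈ 0.294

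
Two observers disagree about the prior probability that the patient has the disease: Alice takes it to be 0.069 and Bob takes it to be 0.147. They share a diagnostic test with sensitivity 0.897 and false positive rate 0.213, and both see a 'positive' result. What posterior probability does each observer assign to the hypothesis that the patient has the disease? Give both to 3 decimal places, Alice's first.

P('+'|H) = 0.897, P('+'|¬H) = 0.213.
Alice: numerator 0.897·0.069 = 0.061893; evidence = 0.061893+0.213·0.931 = 0.26020; posterior = 0.238.
Bob: numerator 0.897·0.147 = 0.13186; evidence = 0.13186+0.213·0.853 = 0.31355; posterior = 0.421.

Alice: 0.238; Bob: 0.421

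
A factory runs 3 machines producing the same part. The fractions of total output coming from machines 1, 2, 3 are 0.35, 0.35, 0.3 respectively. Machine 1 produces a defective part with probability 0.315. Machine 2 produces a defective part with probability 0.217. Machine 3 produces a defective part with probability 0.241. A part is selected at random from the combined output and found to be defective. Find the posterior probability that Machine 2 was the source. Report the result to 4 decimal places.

Posterior probability ≈ 0.2938

Tabulate prior·likelihood by source: [1] prior 0.35, lik 0.315, product 0.1102; [2] prior 0.35, lik 0.217, product 0.07595; [3] prior 0.3, lik 0.241, product 0.07230.
Normalizing constant = 0.25850; the posterior for Machine 2 is its product over the sum, 0.07595/0.25850 = 0.2938.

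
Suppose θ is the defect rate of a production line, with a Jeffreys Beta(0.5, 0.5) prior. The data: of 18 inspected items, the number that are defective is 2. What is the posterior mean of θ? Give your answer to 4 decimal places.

The binomial likelihood is conjugate to the Beta prior: with 2 successes and 16 failures, the posterior is Beta(0.5+2, 0.5+16) = Beta(2.5, 16.5).
Posterior mean = α/(α+β) = 2.5/19 = 0.1316.

Posterior mean ≈ 0.1316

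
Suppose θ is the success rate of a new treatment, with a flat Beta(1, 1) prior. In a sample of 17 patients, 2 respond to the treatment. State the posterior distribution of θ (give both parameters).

Observing 2 successes and 15 failures updates Beta(1, 1) by adding the success and failure counts to the two shape parameters: α = 1+2 = 3, β = 1+15 = 16.

Posterior: Beta(3, 16)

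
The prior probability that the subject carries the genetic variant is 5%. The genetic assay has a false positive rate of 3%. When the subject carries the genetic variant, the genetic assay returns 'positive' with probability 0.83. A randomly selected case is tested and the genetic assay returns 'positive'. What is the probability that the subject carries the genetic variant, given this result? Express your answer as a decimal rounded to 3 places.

Write H for 'the subject carries the genetic variant'. Prior odds H:¬H = 0.05/0.95 = 0.052632. For the 'positive' outcome, the likelihood ratio is 0.83/0.03 = 27.667.
Posterior odds = 0.052632 × 27.667 = 1.4561, so P(H|E) = 1.4561/(1+1.4561) = 0.593.

P(H | E) ≈ 0.593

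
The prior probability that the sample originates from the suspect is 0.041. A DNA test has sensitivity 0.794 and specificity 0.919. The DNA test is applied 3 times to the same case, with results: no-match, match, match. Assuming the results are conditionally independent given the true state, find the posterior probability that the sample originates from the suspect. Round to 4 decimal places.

Let H be the event that the sample originates from the suspect; start with P(H) = 0.041. P('match'|H) = 0.794, P('match'|¬H) = 0.081.
Update on result 1 ('no-match'): P(H) ← 0.206·0.0410 / (0.206·0.0410 + 0.919·0.9590) = 0.0084460/0.88977 = 0.0095.
Update on result 2 ('match'): P(H) ← 0.794·0.0095 / (0.794·0.0095 + 0.081·0.9905) = 0.0075369/0.087768 = 0.0859.
Update on result 3 ('match'): P(H) ← 0.794·0.0859 / (0.794·0.0859 + 0.081·0.9141) = 0.068183/0.14223 = 0.4794.

Posterior P(H) ≈ 0.4794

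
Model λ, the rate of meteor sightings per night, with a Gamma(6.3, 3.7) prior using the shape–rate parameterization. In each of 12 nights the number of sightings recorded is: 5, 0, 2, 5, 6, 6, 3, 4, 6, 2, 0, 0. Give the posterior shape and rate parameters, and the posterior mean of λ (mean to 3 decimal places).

Total count ∑xᵢ = 39 over n = 12 nights.
Gamma is conjugate to the Poisson likelihood: posterior is Gamma(shape = 6.3+39 = 45.3, rate = 3.7+12 = 15.7).
E[λ | data] = 45.3/15.7 = 2.885.

Posterior: Gamma(shape=45.3, rate=15.7); mean ≈ 2.885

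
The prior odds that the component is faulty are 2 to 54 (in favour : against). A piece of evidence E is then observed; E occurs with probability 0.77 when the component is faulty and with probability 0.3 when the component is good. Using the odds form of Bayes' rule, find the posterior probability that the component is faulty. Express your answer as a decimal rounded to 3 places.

Posterior probability ≈ 0.087

Prior odds = 2/54 = 0.037037. In log-odds, ln(0.037037) = -3.2958.
Add log likelihood ratio: ln(2.5667) = 0.94261.
Posterior log-odds = -2.3532, so posterior odds = exp(-2.3532) = 0.095062. Converting, P(H|E) = 0.095062/1.0951 = 0.087.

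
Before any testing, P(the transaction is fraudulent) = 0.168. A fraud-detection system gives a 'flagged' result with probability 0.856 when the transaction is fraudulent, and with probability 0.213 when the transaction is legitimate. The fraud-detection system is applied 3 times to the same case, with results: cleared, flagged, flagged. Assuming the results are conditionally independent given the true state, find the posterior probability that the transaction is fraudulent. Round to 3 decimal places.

Let H be the event that the transaction is fraudulent; start with P(H) = 0.168. P('flagged'|H) = 0.856, P('flagged'|¬H) = 0.213.
Update on result 1 ('cleared'): P(H) ← 0.144·0.1680 / (0.144·0.1680 + 0.787·0.8320) = 0.024192/0.67898 = 0.0356.
Update on result 2 ('flagged'): P(H) ← 0.856·0.0356 / (0.856·0.0356 + 0.213·0.9644) = 0.030499/0.23591 = 0.1293.
Update on result 3 ('flagged'): P(H) ← 0.856·0.1293 / (0.856·0.1293 + 0.213·0.8707) = 0.11067/0.29613 = 0.3737.

Posterior P(H) ≈ 0.374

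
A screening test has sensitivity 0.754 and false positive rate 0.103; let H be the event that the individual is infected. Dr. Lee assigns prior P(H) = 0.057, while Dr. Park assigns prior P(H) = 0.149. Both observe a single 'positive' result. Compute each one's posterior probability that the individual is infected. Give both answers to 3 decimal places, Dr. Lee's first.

The likelihood ratio for a 'positive' result is 0.754/0.103 = 7.3204.
Dr. Lee: prior odds 0.057/0.943 = 0.060445; posterior odds 0.44248; posterior probability 0.307.
Dr. Park: prior odds 0.149/0.851 = 0.17509; posterior odds 1.2817; posterior probability 0.562.

Dr. Lee: 0.307; Dr. Park: 0.562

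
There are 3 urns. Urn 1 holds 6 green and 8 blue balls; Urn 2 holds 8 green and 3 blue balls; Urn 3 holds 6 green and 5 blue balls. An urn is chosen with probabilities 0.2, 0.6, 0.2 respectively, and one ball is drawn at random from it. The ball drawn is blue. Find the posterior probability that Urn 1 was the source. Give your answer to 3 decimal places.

Posterior probability ≈ 0.310

Tabulate prior·likelihood by source: [1] prior 0.2, lik 0.5714, product 0.1143; [2] prior 0.6, lik 0.2727, product 0.1636; [3] prior 0.2, lik 0.4545, product 0.09091.
Normalizing constant = 0.36883; the posterior for Urn 1 is its product over the sum, 0.1143/0.36883 = 0.310.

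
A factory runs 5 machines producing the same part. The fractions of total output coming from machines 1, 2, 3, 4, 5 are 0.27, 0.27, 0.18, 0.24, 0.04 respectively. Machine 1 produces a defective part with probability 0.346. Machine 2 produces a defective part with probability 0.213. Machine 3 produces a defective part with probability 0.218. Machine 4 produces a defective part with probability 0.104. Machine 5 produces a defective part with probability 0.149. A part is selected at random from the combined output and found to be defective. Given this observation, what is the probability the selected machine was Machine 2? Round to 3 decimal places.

Posterior probability ≈ 0.260

P(defective|M1) = 0.346; P(defective|M2) = 0.213; P(defective|M3) = 0.218; P(defective|M4) = 0.104; P(defective|M5) = 0.149.
Prior × likelihood for each source: 0.27·0.346=0.09342, 0.27·0.213=0.05751, 0.18·0.218=0.03924, 0.24·0.104=0.02496, 0.04·0.149=0.005960. Summing gives P(defective) = 0.22109.
P(Machine 2 | defective) = 0.05751 / 0.22109 = 0.260.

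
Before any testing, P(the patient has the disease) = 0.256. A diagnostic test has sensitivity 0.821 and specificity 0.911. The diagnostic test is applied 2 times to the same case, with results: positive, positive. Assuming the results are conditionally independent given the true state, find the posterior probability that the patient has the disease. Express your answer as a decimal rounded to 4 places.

Posterior P(H) ≈ 0.9670

With H the event that the patient has the disease, the joint likelihood of the observed sequence is P(data|H) = 0.821·0.821 = 0.67404 and P(data|¬H) = 0.089·0.089 = 0.0079210.
Bayes: P(H|data) = 0.256·0.67404 / (0.256·0.67404 + 0.744·0.0079210) = 0.17255/0.17845 = 0.9670.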